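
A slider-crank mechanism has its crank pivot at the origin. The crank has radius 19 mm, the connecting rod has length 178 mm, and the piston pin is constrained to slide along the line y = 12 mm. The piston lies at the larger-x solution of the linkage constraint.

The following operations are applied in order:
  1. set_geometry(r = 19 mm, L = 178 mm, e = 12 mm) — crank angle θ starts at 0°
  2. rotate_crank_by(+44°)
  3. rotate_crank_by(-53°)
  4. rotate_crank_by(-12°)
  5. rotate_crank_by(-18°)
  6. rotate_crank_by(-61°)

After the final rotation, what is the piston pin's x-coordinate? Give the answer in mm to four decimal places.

set_geometry: r = 19 mm, L = 178 mm, e = 12 mm; θ ← 0°
rotate_crank_by(+44°): θ ← 0° +44° = 44°
rotate_crank_by(-53°): θ ← 44° -53° = -9°
rotate_crank_by(-12°): θ ← -9° -12° = -21°
rotate_crank_by(-18°): θ ← -21° -18° = -39°
rotate_crank_by(-61°): θ ← -39° -61° = -100°
crank pin P = (r cos θ, r sin θ) = (-3.299315, -18.711347)
h = r sin θ − e = -18.711347 − 12 = -30.711347
x = r cos θ + √(L² − h²) = -3.299315 + √(31684.0 − 943.1869) = -3.299315 + 175.330582 = 172.031267

172.0313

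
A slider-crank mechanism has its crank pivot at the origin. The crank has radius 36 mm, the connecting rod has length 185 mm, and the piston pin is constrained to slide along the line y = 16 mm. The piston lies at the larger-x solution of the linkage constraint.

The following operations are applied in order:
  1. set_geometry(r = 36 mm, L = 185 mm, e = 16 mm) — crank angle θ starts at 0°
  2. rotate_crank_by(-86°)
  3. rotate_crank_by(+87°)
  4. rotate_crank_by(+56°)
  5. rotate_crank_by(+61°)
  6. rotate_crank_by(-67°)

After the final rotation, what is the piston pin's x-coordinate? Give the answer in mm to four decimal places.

207.2674

set_geometry: r = 36 mm, L = 185 mm, e = 16 mm; θ ← 0°
rotate_crank_by(-86°): θ ← 0° -86° = -86°
rotate_crank_by(+87°): θ ← -86° +87° = 1°
rotate_crank_by(+56°): θ ← 1° +56° = 57°
rotate_crank_by(+61°): θ ← 57° +61° = 118°
rotate_crank_by(-67°): θ ← 118° -67° = 51°
crank pin P = (r cos θ, r sin θ) = (22.655534, 27.977255)
h = r sin θ − e = 27.977255 − 16 = 11.977255
x = r cos θ + √(L² − h²) = 22.655534 + √(34225.0 − 143.4546) = 22.655534 + 184.611878 = 207.267412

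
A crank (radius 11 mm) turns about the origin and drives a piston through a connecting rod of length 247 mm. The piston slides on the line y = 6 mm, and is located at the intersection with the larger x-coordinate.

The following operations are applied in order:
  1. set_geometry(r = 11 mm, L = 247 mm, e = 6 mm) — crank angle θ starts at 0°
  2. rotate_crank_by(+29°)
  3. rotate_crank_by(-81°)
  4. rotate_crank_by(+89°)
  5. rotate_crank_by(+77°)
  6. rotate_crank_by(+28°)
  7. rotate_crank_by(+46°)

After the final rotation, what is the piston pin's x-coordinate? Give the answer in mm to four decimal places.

set_geometry: r = 11 mm, L = 247 mm, e = 6 mm; θ ← 0°
rotate_crank_by(+29°): θ ← 0° +29° = 29°
rotate_crank_by(-81°): θ ← 29° -81° = -52°
rotate_crank_by(+89°): θ ← -52° +89° = 37°
rotate_crank_by(+77°): θ ← 37° +77° = 114°
rotate_crank_by(+28°): θ ← 114° +28° = 142°
rotate_crank_by(+46°): θ ← 142° +46° = 188°
crank pin P = (r cos θ, r sin θ) = (-10.892949, -1.530904)
h = r sin θ − e = -1.530904 − 6 = -7.530904
x = r cos θ + √(L² − h²) = -10.892949 + √(61009.0 − 56.7145) = -10.892949 + 246.885167 = 235.992218

235.9922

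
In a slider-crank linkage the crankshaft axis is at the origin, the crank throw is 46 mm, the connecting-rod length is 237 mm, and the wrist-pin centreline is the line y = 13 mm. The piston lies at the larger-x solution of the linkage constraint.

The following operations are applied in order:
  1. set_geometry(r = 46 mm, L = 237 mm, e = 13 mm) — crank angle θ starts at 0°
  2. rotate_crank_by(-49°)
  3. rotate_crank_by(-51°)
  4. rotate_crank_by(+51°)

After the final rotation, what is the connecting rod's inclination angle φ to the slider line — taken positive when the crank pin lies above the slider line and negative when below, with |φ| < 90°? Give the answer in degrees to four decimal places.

set_geometry: r = 46 mm, L = 237 mm, e = 13 mm; θ ← 0°
rotate_crank_by(-49°): θ ← 0° -49° = -49°
rotate_crank_by(-51°): θ ← -49° -51° = -100°
rotate_crank_by(+51°): θ ← -100° +51° = -49°
crank pin P = (r cos θ, r sin θ) = (30.178715, -34.716641)
h = r sin θ − e = -34.716641 − 13 = -47.716641
sin φ = h / L = -47.716641 / 237 = -0.20133604
φ = arcsin(-0.20133604) = -11.615098°

-11.6151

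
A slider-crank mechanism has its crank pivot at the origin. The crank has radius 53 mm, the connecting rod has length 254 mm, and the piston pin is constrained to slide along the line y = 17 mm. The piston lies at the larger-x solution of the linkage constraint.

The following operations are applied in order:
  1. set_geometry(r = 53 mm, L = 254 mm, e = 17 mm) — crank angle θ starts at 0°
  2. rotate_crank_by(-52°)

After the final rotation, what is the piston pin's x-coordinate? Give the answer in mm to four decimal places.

set_geometry: r = 53 mm, L = 254 mm, e = 17 mm; θ ← 0°
rotate_crank_by(-52°): θ ← 0° -52° = -52°
crank pin P = (r cos θ, r sin θ) = (32.630058, -41.764570)
h = r sin θ − e = -41.764570 − 17 = -58.764570
x = r cos θ + √(L² − h²) = 32.630058 + √(64516.0 − 3453.2747) = 32.630058 + 247.108732 = 279.738790

279.7388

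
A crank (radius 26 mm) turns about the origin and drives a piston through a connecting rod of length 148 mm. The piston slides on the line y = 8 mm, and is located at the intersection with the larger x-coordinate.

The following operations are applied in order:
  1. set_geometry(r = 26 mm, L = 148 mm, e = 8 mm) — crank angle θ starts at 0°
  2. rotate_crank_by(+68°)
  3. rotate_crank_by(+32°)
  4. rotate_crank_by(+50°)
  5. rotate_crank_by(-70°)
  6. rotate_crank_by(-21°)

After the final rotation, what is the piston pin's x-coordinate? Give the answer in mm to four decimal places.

160.6998

set_geometry: r = 26 mm, L = 148 mm, e = 8 mm; θ ← 0°
rotate_crank_by(+68°): θ ← 0° +68° = 68°
rotate_crank_by(+32°): θ ← 68° +32° = 100°
rotate_crank_by(+50°): θ ← 100° +50° = 150°
rotate_crank_by(-70°): θ ← 150° -70° = 80°
rotate_crank_by(-21°): θ ← 80° -21° = 59°
crank pin P = (r cos θ, r sin θ) = (13.390990, 22.286350)
h = r sin θ − e = 22.286350 − 8 = 14.286350
x = r cos θ + √(L² − h²) = 13.390990 + √(21904.0 − 204.0998) = 13.390990 + 147.308860 = 160.699850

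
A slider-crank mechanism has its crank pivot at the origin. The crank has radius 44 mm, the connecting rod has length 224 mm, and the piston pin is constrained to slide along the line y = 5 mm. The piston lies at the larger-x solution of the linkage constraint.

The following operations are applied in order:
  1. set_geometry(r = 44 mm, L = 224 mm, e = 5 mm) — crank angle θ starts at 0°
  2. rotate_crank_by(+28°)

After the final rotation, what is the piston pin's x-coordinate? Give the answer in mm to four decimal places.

262.3019

set_geometry: r = 44 mm, L = 224 mm, e = 5 mm; θ ← 0°
rotate_crank_by(+28°): θ ← 0° +28° = 28°
crank pin P = (r cos θ, r sin θ) = (38.849694, 20.656749)
h = r sin θ − e = 20.656749 − 5 = 15.656749
x = r cos θ + √(L² − h²) = 38.849694 + √(50176.0 − 245.1338) = 38.849694 + 223.452156 = 262.301851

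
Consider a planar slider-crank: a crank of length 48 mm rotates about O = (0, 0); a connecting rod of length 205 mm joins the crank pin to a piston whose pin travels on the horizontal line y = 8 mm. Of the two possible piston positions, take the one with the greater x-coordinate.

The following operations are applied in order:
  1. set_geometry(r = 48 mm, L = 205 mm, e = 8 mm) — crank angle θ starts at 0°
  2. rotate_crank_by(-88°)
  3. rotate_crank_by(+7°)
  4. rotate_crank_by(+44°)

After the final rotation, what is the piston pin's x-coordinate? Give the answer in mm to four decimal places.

239.9885

set_geometry: r = 48 mm, L = 205 mm, e = 8 mm; θ ← 0°
rotate_crank_by(-88°): θ ← 0° -88° = -88°
rotate_crank_by(+7°): θ ← -88° +7° = -81°
rotate_crank_by(+44°): θ ← -81° +44° = -37°
crank pin P = (r cos θ, r sin θ) = (38.334504, -28.887121)
h = r sin θ − e = -28.887121 − 8 = -36.887121
x = r cos θ + √(L² − h²) = 38.334504 + √(42025.0 − 1360.6597) = 38.334504 + 201.654011 = 239.988516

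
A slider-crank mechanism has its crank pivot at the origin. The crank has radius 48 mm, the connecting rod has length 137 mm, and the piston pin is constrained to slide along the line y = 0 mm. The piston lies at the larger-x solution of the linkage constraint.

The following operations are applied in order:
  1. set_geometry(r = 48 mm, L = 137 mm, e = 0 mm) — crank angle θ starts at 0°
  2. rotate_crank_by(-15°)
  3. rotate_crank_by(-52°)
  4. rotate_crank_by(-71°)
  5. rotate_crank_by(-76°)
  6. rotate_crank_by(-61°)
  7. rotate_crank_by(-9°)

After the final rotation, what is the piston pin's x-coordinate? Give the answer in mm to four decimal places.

set_geometry: r = 48 mm, L = 137 mm, e = 0 mm; θ ← 0°
rotate_crank_by(-15°): θ ← 0° -15° = -15°
rotate_crank_by(-52°): θ ← -15° -52° = -67°
rotate_crank_by(-71°): θ ← -67° -71° = -138°
rotate_crank_by(-76°): θ ← -138° -76° = -214°
rotate_crank_by(-61°): θ ← -214° -61° = -275°
rotate_crank_by(-9°): θ ← -275° -9° = -284°
crank pin P = (r cos θ, r sin θ) = (11.612251, 46.574195)
h = r sin θ − e = 46.574195 − 0 = 46.574195
x = r cos θ + √(L² − h²) = 11.612251 + √(18769.0 − 2169.1556) = 11.612251 + 128.840383 = 140.452634

140.4526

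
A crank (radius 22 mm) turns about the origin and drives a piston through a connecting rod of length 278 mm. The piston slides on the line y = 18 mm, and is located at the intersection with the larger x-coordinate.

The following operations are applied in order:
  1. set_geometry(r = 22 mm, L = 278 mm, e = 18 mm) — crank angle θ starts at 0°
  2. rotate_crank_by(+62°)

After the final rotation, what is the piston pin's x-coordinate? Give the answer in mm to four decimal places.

288.3247

set_geometry: r = 22 mm, L = 278 mm, e = 18 mm; θ ← 0°
rotate_crank_by(+62°): θ ← 0° +62° = 62°
crank pin P = (r cos θ, r sin θ) = (10.328374, 19.424847)
h = r sin θ − e = 19.424847 − 18 = 1.424847
x = r cos θ + √(L² − h²) = 10.328374 + √(77284.0 − 2.0302) = 10.328374 + 277.996349 = 288.324723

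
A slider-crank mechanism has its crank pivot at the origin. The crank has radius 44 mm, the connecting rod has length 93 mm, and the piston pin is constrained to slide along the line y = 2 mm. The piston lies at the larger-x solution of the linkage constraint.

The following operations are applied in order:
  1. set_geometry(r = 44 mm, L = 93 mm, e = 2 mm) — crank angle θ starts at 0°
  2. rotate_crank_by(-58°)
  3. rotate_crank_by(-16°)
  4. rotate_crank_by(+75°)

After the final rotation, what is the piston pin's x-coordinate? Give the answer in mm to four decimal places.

136.9851

set_geometry: r = 44 mm, L = 93 mm, e = 2 mm; θ ← 0°
rotate_crank_by(-58°): θ ← 0° -58° = -58°
rotate_crank_by(-16°): θ ← -58° -16° = -74°
rotate_crank_by(+75°): θ ← -74° +75° = 1°
crank pin P = (r cos θ, r sin θ) = (43.993299, 0.767906)
h = r sin θ − e = 0.767906 − 2 = -1.232094
x = r cos θ + √(L² − h²) = 43.993299 + √(8649.0 − 1.5181) = 43.993299 + 92.991838 = 136.985137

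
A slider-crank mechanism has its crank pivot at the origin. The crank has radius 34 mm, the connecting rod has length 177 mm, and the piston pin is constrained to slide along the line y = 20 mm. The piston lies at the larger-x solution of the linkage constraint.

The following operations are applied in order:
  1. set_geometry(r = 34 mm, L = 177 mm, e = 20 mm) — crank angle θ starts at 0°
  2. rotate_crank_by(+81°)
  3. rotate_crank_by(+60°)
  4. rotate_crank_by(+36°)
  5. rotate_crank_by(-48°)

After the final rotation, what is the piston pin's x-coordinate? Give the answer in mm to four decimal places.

155.4865

set_geometry: r = 34 mm, L = 177 mm, e = 20 mm; θ ← 0°
rotate_crank_by(+81°): θ ← 0° +81° = 81°
rotate_crank_by(+60°): θ ← 81° +60° = 141°
rotate_crank_by(+36°): θ ← 141° +36° = 177°
rotate_crank_by(-48°): θ ← 177° -48° = 129°
crank pin P = (r cos θ, r sin θ) = (-21.396893, 26.422963)
h = r sin θ − e = 26.422963 − 20 = 6.422963
x = r cos θ + √(L² − h²) = -21.396893 + √(31329.0 − 41.2544) = -21.396893 + 176.883424 = 155.486530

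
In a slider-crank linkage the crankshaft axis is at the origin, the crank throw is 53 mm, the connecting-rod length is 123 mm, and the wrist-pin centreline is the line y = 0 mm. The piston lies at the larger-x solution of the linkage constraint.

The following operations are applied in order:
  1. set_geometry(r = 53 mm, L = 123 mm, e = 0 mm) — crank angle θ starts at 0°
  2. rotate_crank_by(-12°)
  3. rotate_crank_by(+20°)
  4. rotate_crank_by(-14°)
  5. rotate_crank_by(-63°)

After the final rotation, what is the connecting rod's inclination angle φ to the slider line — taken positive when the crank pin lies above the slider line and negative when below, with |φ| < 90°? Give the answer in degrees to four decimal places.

-23.7204

set_geometry: r = 53 mm, L = 123 mm, e = 0 mm; θ ← 0°
rotate_crank_by(-12°): θ ← 0° -12° = -12°
rotate_crank_by(+20°): θ ← -12° +20° = 8°
rotate_crank_by(-14°): θ ← 8° -14° = -6°
rotate_crank_by(-63°): θ ← -6° -63° = -69°
crank pin P = (r cos θ, r sin θ) = (18.993501, -49.479763)
h = r sin θ − e = -49.479763 − 0 = -49.479763
sin φ = h / L = -49.479763 / 123 = -0.40227449
φ = arcsin(-0.40227449) = -23.720445°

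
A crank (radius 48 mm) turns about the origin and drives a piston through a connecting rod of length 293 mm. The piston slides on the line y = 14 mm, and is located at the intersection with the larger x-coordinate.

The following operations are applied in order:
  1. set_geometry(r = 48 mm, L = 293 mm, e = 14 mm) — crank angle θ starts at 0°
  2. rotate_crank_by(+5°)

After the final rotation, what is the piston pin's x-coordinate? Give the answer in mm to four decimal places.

set_geometry: r = 48 mm, L = 293 mm, e = 14 mm; θ ← 0°
rotate_crank_by(+5°): θ ← 0° +5° = 5°
crank pin P = (r cos θ, r sin θ) = (47.817346, 4.183476)
h = r sin θ − e = 4.183476 − 14 = -9.816524
x = r cos θ + √(L² − h²) = 47.817346 + √(85849.0 − 96.3642) = 47.817346 + 292.835510 = 340.652855

340.6529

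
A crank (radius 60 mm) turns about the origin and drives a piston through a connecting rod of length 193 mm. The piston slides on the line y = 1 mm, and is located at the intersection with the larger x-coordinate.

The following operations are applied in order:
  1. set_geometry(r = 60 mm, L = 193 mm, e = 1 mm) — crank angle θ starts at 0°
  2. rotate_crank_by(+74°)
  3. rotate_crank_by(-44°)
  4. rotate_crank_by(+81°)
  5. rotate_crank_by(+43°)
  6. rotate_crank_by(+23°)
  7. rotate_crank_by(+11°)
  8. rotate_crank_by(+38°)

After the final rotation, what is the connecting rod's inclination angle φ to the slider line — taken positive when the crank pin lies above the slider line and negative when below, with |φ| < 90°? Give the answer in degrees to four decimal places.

-13.2270

set_geometry: r = 60 mm, L = 193 mm, e = 1 mm; θ ← 0°
rotate_crank_by(+74°): θ ← 0° +74° = 74°
rotate_crank_by(-44°): θ ← 74° -44° = 30°
rotate_crank_by(+81°): θ ← 30° +81° = 111°
rotate_crank_by(+43°): θ ← 111° +43° = 154°
rotate_crank_by(+23°): θ ← 154° +23° = 177°
rotate_crank_by(+11°): θ ← 177° +11° = 188°
rotate_crank_by(+38°): θ ← 188° +38° = 226°
crank pin P = (r cos θ, r sin θ) = (-41.679502, -43.160388)
h = r sin θ − e = -43.160388 − 1 = -44.160388
sin φ = h / L = -44.160388 / 193 = -0.22881030
φ = arcsin(-0.22881030) = -13.227039°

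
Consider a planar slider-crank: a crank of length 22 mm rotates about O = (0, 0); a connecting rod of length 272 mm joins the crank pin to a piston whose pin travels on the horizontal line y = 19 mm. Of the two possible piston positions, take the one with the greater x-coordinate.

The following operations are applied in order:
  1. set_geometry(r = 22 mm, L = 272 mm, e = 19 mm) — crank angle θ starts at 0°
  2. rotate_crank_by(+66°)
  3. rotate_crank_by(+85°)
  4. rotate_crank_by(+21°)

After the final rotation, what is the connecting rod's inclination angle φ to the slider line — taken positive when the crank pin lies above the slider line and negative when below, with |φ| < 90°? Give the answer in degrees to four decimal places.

-3.3592

set_geometry: r = 22 mm, L = 272 mm, e = 19 mm; θ ← 0°
rotate_crank_by(+66°): θ ← 0° +66° = 66°
rotate_crank_by(+85°): θ ← 66° +85° = 151°
rotate_crank_by(+21°): θ ← 151° +21° = 172°
crank pin P = (r cos θ, r sin θ) = (-21.785898, 3.061808)
h = r sin θ − e = 3.061808 − 19 = -15.938192
sin φ = h / L = -15.938192 / 272 = -0.05859629
φ = arcsin(-0.05859629) = -3.359245°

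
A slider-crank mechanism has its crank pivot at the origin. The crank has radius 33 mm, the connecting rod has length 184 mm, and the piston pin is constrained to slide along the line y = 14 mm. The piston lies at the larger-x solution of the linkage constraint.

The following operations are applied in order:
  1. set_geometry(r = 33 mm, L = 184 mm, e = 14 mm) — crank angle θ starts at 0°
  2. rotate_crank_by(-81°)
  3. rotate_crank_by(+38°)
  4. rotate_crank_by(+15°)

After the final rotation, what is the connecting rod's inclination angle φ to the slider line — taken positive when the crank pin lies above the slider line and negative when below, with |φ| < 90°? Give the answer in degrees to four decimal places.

-9.2235

set_geometry: r = 33 mm, L = 184 mm, e = 14 mm; θ ← 0°
rotate_crank_by(-81°): θ ← 0° -81° = -81°
rotate_crank_by(+38°): θ ← -81° +38° = -43°
rotate_crank_by(+15°): θ ← -43° +15° = -28°
crank pin P = (r cos θ, r sin θ) = (29.137271, -15.492562)
h = r sin θ − e = -15.492562 − 14 = -29.492562
sin φ = h / L = -29.492562 / 184 = -0.16028566
φ = arcsin(-0.16028566) = -9.223477°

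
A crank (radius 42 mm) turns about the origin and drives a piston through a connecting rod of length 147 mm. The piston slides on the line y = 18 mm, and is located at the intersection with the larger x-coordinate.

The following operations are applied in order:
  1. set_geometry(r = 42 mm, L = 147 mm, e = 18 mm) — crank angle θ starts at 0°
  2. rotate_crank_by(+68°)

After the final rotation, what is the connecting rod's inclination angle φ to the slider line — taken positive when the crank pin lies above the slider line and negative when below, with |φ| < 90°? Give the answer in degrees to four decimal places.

8.1903

set_geometry: r = 42 mm, L = 147 mm, e = 18 mm; θ ← 0°
rotate_crank_by(+68°): θ ← 0° +68° = 68°
crank pin P = (r cos θ, r sin θ) = (15.733477, 38.941722)
h = r sin θ − e = 38.941722 − 18 = 20.941722
sin φ = h / L = 20.941722 / 147 = 0.14246069
φ = arcsin(0.14246069) = 8.190261°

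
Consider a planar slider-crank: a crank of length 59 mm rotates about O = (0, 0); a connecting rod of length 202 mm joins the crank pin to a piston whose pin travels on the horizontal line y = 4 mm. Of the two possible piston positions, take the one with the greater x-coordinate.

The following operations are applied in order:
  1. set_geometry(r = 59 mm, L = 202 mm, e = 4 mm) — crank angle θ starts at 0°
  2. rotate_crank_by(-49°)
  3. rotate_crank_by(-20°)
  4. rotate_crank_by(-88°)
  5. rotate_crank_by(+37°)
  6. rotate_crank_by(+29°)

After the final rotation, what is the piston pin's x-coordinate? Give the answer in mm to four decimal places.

set_geometry: r = 59 mm, L = 202 mm, e = 4 mm; θ ← 0°
rotate_crank_by(-49°): θ ← 0° -49° = -49°
rotate_crank_by(-20°): θ ← -49° -20° = -69°
rotate_crank_by(-88°): θ ← -69° -88° = -157°
rotate_crank_by(+37°): θ ← -157° +37° = -120°
rotate_crank_by(+29°): θ ← -120° +29° = -91°
crank pin P = (r cos θ, r sin θ) = (-1.029692, -58.991014)
h = r sin θ − e = -58.991014 − 4 = -62.991014
x = r cos θ + √(L² − h²) = -1.029692 + √(40804.0 − 3967.8678) = -1.029692 + 191.927414 = 190.897722

190.8977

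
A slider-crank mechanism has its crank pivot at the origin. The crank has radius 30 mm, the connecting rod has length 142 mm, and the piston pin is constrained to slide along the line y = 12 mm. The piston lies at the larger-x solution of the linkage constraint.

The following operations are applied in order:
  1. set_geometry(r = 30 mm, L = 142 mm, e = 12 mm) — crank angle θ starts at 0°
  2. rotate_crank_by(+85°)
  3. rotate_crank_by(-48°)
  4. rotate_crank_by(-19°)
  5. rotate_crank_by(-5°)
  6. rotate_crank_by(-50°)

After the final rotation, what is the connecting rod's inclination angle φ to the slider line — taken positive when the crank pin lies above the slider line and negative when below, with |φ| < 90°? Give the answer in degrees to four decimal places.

set_geometry: r = 30 mm, L = 142 mm, e = 12 mm; θ ← 0°
rotate_crank_by(+85°): θ ← 0° +85° = 85°
rotate_crank_by(-48°): θ ← 85° -48° = 37°
rotate_crank_by(-19°): θ ← 37° -19° = 18°
rotate_crank_by(-5°): θ ← 18° -5° = 13°
rotate_crank_by(-50°): θ ← 13° -50° = -37°
crank pin P = (r cos θ, r sin θ) = (23.959065, -18.054451)
h = r sin θ − e = -18.054451 − 12 = -30.054451
sin φ = h / L = -30.054451 / 142 = -0.21165106
φ = arcsin(-0.21165106) = -12.219126°

-12.2191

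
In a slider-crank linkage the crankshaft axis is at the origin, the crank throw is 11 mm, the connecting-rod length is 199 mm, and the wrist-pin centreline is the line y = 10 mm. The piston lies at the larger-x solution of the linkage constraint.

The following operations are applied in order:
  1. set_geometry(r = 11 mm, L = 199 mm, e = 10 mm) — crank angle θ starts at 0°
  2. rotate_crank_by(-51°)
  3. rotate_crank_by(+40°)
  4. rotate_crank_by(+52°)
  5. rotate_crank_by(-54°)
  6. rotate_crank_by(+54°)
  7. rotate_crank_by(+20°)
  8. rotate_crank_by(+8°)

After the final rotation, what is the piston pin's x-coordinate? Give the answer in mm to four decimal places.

set_geometry: r = 11 mm, L = 199 mm, e = 10 mm; θ ← 0°
rotate_crank_by(-51°): θ ← 0° -51° = -51°
rotate_crank_by(+40°): θ ← -51° +40° = -11°
rotate_crank_by(+52°): θ ← -11° +52° = 41°
rotate_crank_by(-54°): θ ← 41° -54° = -13°
rotate_crank_by(+54°): θ ← -13° +54° = 41°
rotate_crank_by(+20°): θ ← 41° +20° = 61°
rotate_crank_by(+8°): θ ← 61° +8° = 69°
crank pin P = (r cos θ, r sin θ) = (3.942047, 10.269385)
h = r sin θ − e = 10.269385 − 10 = 0.269385
x = r cos θ + √(L² − h²) = 3.942047 + √(39601.0 − 0.0726) = 3.942047 + 198.999818 = 202.941865

202.9419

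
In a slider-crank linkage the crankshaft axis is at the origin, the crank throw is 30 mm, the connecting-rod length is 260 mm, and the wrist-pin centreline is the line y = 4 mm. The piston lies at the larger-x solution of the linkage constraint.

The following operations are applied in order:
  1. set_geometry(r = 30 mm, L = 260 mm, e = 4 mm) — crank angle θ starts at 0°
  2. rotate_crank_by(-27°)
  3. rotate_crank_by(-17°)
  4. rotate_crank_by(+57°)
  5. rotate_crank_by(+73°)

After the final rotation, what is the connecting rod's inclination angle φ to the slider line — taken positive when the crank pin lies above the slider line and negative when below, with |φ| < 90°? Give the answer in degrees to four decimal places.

5.7230

set_geometry: r = 30 mm, L = 260 mm, e = 4 mm; θ ← 0°
rotate_crank_by(-27°): θ ← 0° -27° = -27°
rotate_crank_by(-17°): θ ← -27° -17° = -44°
rotate_crank_by(+57°): θ ← -44° +57° = 13°
rotate_crank_by(+73°): θ ← 13° +73° = 86°
crank pin P = (r cos θ, r sin θ) = (2.092694, 29.926922)
h = r sin θ − e = 29.926922 − 4 = 25.926922
sin φ = h / L = 25.926922 / 260 = 0.09971893
φ = arcsin(0.09971893) = 5.722985°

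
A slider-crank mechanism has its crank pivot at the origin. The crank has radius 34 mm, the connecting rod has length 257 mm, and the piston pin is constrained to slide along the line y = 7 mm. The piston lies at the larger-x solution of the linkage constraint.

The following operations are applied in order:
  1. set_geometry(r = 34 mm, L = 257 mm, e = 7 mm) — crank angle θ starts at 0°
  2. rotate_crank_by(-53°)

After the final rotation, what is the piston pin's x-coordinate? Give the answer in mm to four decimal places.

275.1822

set_geometry: r = 34 mm, L = 257 mm, e = 7 mm; θ ← 0°
rotate_crank_by(-53°): θ ← 0° -53° = -53°
crank pin P = (r cos θ, r sin θ) = (20.461711, -27.153607)
h = r sin θ − e = -27.153607 − 7 = -34.153607
x = r cos θ + √(L² − h²) = 20.461711 + √(66049.0 − 1166.4689) = 20.461711 + 254.720496 = 275.182207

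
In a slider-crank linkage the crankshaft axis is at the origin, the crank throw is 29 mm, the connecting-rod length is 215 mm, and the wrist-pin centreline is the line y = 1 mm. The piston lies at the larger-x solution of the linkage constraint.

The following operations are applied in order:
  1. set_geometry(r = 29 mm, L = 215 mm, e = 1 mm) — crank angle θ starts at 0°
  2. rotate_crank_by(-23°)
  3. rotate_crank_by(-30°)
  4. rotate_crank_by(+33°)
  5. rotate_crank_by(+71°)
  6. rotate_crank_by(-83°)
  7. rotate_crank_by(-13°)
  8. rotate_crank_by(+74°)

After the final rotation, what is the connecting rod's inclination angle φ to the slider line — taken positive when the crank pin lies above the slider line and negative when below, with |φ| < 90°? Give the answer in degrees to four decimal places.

3.4824

set_geometry: r = 29 mm, L = 215 mm, e = 1 mm; θ ← 0°
rotate_crank_by(-23°): θ ← 0° -23° = -23°
rotate_crank_by(-30°): θ ← -23° -30° = -53°
rotate_crank_by(+33°): θ ← -53° +33° = -20°
rotate_crank_by(+71°): θ ← -20° +71° = 51°
rotate_crank_by(-83°): θ ← 51° -83° = -32°
rotate_crank_by(-13°): θ ← -32° -13° = -45°
rotate_crank_by(+74°): θ ← -45° +74° = 29°
crank pin P = (r cos θ, r sin θ) = (25.363972, 14.059479)
h = r sin θ − e = 14.059479 − 1 = 13.059479
sin φ = h / L = 13.059479 / 215 = 0.06074176
φ = arcsin(0.06074176) = 3.482390°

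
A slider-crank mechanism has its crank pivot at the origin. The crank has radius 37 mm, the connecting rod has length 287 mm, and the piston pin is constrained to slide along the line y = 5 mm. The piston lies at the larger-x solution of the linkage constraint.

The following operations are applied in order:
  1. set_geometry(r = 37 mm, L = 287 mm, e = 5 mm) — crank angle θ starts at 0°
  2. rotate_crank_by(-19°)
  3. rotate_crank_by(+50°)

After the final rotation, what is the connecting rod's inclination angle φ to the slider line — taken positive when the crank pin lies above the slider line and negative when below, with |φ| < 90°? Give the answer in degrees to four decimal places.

2.8073

set_geometry: r = 37 mm, L = 287 mm, e = 5 mm; θ ← 0°
rotate_crank_by(-19°): θ ← 0° -19° = -19°
rotate_crank_by(+50°): θ ← -19° +50° = 31°
crank pin P = (r cos θ, r sin θ) = (31.715190, 19.056409)
h = r sin θ − e = 19.056409 − 5 = 14.056409
sin φ = h / L = 14.056409 / 287 = 0.04897703
φ = arcsin(0.04897703) = 2.807300°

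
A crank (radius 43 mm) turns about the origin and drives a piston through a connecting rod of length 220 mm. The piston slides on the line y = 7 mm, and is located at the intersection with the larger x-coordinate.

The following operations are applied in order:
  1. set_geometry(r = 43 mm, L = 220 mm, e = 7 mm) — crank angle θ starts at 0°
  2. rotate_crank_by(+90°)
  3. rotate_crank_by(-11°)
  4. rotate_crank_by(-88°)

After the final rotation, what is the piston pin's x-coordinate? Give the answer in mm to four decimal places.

262.0419

set_geometry: r = 43 mm, L = 220 mm, e = 7 mm; θ ← 0°
rotate_crank_by(+90°): θ ← 0° +90° = 90°
rotate_crank_by(-11°): θ ← 90° -11° = 79°
rotate_crank_by(-88°): θ ← 79° -88° = -9°
crank pin P = (r cos θ, r sin θ) = (42.470599, -6.726682)
h = r sin θ − e = -6.726682 − 7 = -13.726682
x = r cos θ + √(L² − h²) = 42.470599 + √(48400.0 − 188.4218) = 42.470599 + 219.571351 = 262.041950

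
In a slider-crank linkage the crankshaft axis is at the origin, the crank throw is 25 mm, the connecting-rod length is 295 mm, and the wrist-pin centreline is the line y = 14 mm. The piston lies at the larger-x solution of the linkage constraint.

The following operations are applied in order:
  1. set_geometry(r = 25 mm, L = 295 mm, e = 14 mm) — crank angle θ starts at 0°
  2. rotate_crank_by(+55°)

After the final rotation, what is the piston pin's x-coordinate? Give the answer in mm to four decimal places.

set_geometry: r = 25 mm, L = 295 mm, e = 14 mm; θ ← 0°
rotate_crank_by(+55°): θ ← 0° +55° = 55°
crank pin P = (r cos θ, r sin θ) = (14.339411, 20.478801)
h = r sin θ − e = 20.478801 − 14 = 6.478801
x = r cos θ + √(L² − h²) = 14.339411 + √(87025.0 − 41.9749) = 14.339411 + 294.928848 = 309.268258

309.2683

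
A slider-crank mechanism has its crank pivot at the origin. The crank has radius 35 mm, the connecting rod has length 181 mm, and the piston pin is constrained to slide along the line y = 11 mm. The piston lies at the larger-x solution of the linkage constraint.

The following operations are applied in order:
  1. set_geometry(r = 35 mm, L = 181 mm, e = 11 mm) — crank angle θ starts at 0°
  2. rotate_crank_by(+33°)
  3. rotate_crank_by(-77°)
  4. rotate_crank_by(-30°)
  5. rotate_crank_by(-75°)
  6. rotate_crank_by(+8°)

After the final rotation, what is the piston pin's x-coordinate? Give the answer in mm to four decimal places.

set_geometry: r = 35 mm, L = 181 mm, e = 11 mm; θ ← 0°
rotate_crank_by(+33°): θ ← 0° +33° = 33°
rotate_crank_by(-77°): θ ← 33° -77° = -44°
rotate_crank_by(-30°): θ ← -44° -30° = -74°
rotate_crank_by(-75°): θ ← -74° -75° = -149°
rotate_crank_by(+8°): θ ← -149° +8° = -141°
crank pin P = (r cos θ, r sin θ) = (-27.200109, -22.026214)
h = r sin θ − e = -22.026214 − 11 = -33.026214
x = r cos θ + √(L² − h²) = -27.200109 + √(32761.0 − 1090.7308) = -27.200109 + 177.961426 = 150.761318

150.7613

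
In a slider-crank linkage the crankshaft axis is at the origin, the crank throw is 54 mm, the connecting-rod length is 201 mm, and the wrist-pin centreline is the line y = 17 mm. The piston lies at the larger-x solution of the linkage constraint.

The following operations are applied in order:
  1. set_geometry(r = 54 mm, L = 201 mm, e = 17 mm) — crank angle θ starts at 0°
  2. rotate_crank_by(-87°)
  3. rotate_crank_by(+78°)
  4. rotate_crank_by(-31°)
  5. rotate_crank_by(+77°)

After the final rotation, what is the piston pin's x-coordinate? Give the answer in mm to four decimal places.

243.5279

set_geometry: r = 54 mm, L = 201 mm, e = 17 mm; θ ← 0°
rotate_crank_by(-87°): θ ← 0° -87° = -87°
rotate_crank_by(+78°): θ ← -87° +78° = -9°
rotate_crank_by(-31°): θ ← -9° -31° = -40°
rotate_crank_by(+77°): θ ← -40° +77° = 37°
crank pin P = (r cos θ, r sin θ) = (43.126318, 32.498011)
h = r sin θ − e = 32.498011 − 17 = 15.498011
x = r cos θ + √(L² − h²) = 43.126318 + √(40401.0 − 240.1884) = 43.126318 + 200.401626 = 243.527943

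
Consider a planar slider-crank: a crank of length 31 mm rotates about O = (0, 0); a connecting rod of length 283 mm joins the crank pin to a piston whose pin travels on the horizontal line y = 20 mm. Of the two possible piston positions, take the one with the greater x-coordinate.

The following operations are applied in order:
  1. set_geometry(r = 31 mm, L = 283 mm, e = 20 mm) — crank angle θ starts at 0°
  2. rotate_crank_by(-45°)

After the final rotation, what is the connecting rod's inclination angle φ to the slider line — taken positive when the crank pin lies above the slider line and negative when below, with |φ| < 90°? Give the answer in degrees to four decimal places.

set_geometry: r = 31 mm, L = 283 mm, e = 20 mm; θ ← 0°
rotate_crank_by(-45°): θ ← 0° -45° = -45°
crank pin P = (r cos θ, r sin θ) = (21.920310, -21.920310)
h = r sin θ − e = -21.920310 − 20 = -41.920310
sin φ = h / L = -41.920310 / 283 = -0.14812830
φ = arcsin(-0.14812830) = -8.518475°

-8.5185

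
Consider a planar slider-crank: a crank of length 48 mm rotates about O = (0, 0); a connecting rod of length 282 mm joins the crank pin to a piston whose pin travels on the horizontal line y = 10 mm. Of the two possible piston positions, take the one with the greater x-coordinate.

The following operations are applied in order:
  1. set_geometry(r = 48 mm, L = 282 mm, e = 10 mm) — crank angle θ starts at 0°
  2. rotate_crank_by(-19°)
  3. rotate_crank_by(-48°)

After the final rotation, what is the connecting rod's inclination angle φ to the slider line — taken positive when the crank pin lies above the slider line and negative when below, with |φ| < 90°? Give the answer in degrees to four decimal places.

set_geometry: r = 48 mm, L = 282 mm, e = 10 mm; θ ← 0°
rotate_crank_by(-19°): θ ← 0° -19° = -19°
rotate_crank_by(-48°): θ ← -19° -48° = -67°
crank pin P = (r cos θ, r sin θ) = (18.755094, -44.184233)
h = r sin θ − e = -44.184233 − 10 = -54.184233
sin φ = h / L = -54.184233 / 282 = -0.19214267
φ = arcsin(-0.19214267) = -11.077854°

-11.0779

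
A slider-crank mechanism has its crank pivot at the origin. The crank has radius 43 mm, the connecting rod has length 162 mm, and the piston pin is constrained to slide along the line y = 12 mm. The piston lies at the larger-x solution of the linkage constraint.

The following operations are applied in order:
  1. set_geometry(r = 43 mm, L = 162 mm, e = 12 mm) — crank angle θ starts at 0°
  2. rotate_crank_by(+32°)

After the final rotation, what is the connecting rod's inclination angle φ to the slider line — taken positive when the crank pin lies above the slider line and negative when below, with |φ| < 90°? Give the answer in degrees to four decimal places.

3.8178

set_geometry: r = 43 mm, L = 162 mm, e = 12 mm; θ ← 0°
rotate_crank_by(+32°): θ ← 0° +32° = 32°
crank pin P = (r cos θ, r sin θ) = (36.466068, 22.786528)
h = r sin θ − e = 22.786528 − 12 = 10.786528
sin φ = h / L = 10.786528 / 162 = 0.06658351
φ = arcsin(0.06658351) = 3.817779°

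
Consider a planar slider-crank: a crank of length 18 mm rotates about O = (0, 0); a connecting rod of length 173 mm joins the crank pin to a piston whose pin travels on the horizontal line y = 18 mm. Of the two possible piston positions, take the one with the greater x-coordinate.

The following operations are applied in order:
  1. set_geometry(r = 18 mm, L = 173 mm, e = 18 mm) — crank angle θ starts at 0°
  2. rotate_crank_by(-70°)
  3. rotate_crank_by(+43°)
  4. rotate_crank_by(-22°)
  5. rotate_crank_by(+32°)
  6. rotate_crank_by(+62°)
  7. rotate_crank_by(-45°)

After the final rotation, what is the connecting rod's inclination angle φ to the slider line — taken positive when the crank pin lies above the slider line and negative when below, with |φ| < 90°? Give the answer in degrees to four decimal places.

set_geometry: r = 18 mm, L = 173 mm, e = 18 mm; θ ← 0°
rotate_crank_by(-70°): θ ← 0° -70° = -70°
rotate_crank_by(+43°): θ ← -70° +43° = -27°
rotate_crank_by(-22°): θ ← -27° -22° = -49°
rotate_crank_by(+32°): θ ← -49° +32° = -17°
rotate_crank_by(+62°): θ ← -17° +62° = 45°
rotate_crank_by(-45°): θ ← 45° -45° = 0°
crank pin P = (r cos θ, r sin θ) = (18.000000, 0.000000)
h = r sin θ − e = 0.000000 − 18 = -18.000000
sin φ = h / L = -18.000000 / 173 = -0.10404624
φ = arcsin(-0.10404624) = -5.972219°

-5.9722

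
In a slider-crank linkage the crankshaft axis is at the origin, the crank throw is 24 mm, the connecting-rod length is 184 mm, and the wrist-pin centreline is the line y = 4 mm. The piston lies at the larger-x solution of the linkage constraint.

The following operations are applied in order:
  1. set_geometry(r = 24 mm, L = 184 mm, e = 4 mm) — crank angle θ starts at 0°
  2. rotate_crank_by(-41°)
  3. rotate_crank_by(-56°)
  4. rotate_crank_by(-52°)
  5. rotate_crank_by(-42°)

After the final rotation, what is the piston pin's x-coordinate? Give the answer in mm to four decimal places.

set_geometry: r = 24 mm, L = 184 mm, e = 4 mm; θ ← 0°
rotate_crank_by(-41°): θ ← 0° -41° = -41°
rotate_crank_by(-56°): θ ← -41° -56° = -97°
rotate_crank_by(-52°): θ ← -97° -52° = -149°
rotate_crank_by(-42°): θ ← -149° -42° = -191°
crank pin P = (r cos θ, r sin θ) = (-23.559052, 4.579416)
h = r sin θ − e = 4.579416 − 4 = 0.579416
x = r cos θ + √(L² − h²) = -23.559052 + √(33856.0 − 0.3357) = -23.559052 + 183.999088 = 160.440035

160.4400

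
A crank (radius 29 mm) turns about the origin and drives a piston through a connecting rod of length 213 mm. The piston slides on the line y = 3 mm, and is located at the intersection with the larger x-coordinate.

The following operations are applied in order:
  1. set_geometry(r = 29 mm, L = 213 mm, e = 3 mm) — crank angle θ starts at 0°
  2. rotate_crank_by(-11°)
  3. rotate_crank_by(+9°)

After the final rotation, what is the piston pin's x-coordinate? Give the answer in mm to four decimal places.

set_geometry: r = 29 mm, L = 213 mm, e = 3 mm; θ ← 0°
rotate_crank_by(-11°): θ ← 0° -11° = -11°
rotate_crank_by(+9°): θ ← -11° +9° = -2°
crank pin P = (r cos θ, r sin θ) = (28.982334, -1.012085)
h = r sin θ − e = -1.012085 − 3 = -4.012085
x = r cos θ + √(L² − h²) = 28.982334 + √(45369.0 − 16.0968) = 28.982334 + 212.962211 = 241.944545

241.9445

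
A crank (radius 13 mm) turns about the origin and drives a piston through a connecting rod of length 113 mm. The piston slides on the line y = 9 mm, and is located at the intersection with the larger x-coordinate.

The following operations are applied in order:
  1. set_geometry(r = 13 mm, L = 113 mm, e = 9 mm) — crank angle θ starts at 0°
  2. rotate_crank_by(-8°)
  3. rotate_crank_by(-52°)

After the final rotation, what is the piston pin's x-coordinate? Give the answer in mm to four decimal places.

set_geometry: r = 13 mm, L = 113 mm, e = 9 mm; θ ← 0°
rotate_crank_by(-8°): θ ← 0° -8° = -8°
rotate_crank_by(-52°): θ ← -8° -52° = -60°
crank pin P = (r cos θ, r sin θ) = (6.500000, -11.258330)
h = r sin θ − e = -11.258330 − 9 = -20.258330
x = r cos θ + √(L² − h²) = 6.500000 + √(12769.0 − 410.3999) = 6.500000 + 111.169241 = 117.669241

117.6692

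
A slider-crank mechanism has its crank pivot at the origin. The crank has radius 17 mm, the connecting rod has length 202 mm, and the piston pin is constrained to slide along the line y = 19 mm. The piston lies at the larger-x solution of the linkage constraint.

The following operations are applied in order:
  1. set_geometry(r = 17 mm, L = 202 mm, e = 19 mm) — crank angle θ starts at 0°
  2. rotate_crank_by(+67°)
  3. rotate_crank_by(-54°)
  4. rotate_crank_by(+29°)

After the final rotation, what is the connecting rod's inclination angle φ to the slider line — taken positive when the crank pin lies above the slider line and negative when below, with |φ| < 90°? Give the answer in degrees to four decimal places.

set_geometry: r = 17 mm, L = 202 mm, e = 19 mm; θ ← 0°
rotate_crank_by(+67°): θ ← 0° +67° = 67°
rotate_crank_by(-54°): θ ← 67° -54° = 13°
rotate_crank_by(+29°): θ ← 13° +29° = 42°
crank pin P = (r cos θ, r sin θ) = (12.633462, 11.375220)
h = r sin θ − e = 11.375220 − 19 = -7.624780
sin φ = h / L = -7.624780 / 202 = -0.03774643
φ = arcsin(-0.03774643) = -2.163225°

-2.1632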